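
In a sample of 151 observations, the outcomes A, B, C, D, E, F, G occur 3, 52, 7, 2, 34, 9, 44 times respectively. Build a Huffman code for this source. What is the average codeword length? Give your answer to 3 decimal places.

2.252 bits/symbol

Probabilities are the counts divided by 151.
Repeatedly combine the two least-probable nodes; the expected code length is the sum of the merged weights.
merge 2/151 + 3/151 → 5/151
merge 5/151 + 7/151 → 12/151
merge 9/151 + 12/151 → 21/151
merge 21/151 + 34/151 → 55/151
merge 44/151 + 52/151 → 96/151
merge 55/151 + 96/151 → 1
L = 5/151 + 12/151 + 21/151 + 55/151 + 96/151 + 1 = 340/151 ≈ 2.252 bits/symbol.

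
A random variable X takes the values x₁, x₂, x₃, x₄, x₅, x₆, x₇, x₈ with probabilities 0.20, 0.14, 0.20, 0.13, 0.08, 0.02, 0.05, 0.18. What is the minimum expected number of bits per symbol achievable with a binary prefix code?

2.82 bits/symbol

Repeatedly combine the two least-probable nodes; the expected code length is the sum of the merged weights.
merge 1/50 + 1/20 → 7/100
merge 7/100 + 2/25 → 3/20
merge 13/100 + 7/50 → 27/100
merge 3/20 + 9/50 → 33/100
merge 1/5 + 1/5 → 2/5
merge 27/100 + 33/100 → 3/5
merge 2/5 + 3/5 → 1
L = 7/100 + 3/20 + 27/100 + 33/100 + 2/5 + 3/5 + 1 = 141/50 = 2.82 bits/symbol.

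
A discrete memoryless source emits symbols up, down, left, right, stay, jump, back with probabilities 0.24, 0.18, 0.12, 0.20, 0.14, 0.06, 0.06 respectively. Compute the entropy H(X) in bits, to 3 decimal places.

H = −Σ pᵢ log₂ pᵢ.
−0.24·log₂(0.24) = 0.4941
−0.18·log₂(0.18) = 0.4453
−0.12·log₂(0.12) = 0.3671
−0.20·log₂(0.20) = 0.4644
−0.14·log₂(0.14) = 0.3971
−0.06·log₂(0.06) = 0.2435
−0.06·log₂(0.06) = 0.2435
Sum ≈ 2.6551 → 2.655 bits.

2.655 bits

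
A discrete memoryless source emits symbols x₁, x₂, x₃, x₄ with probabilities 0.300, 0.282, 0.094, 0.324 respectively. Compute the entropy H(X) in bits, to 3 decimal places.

1.884 bits

H = −Σ pᵢ log₂ pᵢ.
−0.300·log₂(0.300) = 0.5211
−0.282·log₂(0.282) = 0.5150
−0.094·log₂(0.094) = 0.3207
−0.324·log₂(0.324) = 0.5268
Sum ≈ 1.8835 → 1.884 bits.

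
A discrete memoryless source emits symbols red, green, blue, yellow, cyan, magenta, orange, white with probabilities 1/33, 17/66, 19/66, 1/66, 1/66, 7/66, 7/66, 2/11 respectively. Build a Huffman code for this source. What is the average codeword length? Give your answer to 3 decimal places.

2.530 bits/symbol

Repeatedly combine the two least-probable nodes; the expected code length is the sum of the merged weights.
merge 1/66 + 1/66 → 1/33
merge 1/33 + 1/33 → 2/33
merge 2/33 + 7/66 → 1/6
merge 7/66 + 1/6 → 3/11
merge 2/11 + 17/66 → 29/66
merge 3/11 + 19/66 → 37/66
merge 29/66 + 37/66 → 1
L = 1/33 + 2/33 + 1/6 + 3/11 + 29/66 + 37/66 + 1 = 167/66 ≈ 2.530 bits/symbol.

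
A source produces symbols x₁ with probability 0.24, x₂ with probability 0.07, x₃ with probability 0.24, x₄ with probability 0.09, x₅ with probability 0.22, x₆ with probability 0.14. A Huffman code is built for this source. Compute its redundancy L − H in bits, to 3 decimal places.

0.013 bits

Entropy H = −Σ p log₂ p ≈ 2.4472 bits.
Huffman merges: 7/100+9/100→4/25; 7/50+4/25→3/10; 11/50+6/25→23/50; 6/25+3/10→27/50; 23/50+27/50→1. L = 123/50 ≈ 2.4600.
L − H = 2.4600 − 2.4472 = 0.013 bits.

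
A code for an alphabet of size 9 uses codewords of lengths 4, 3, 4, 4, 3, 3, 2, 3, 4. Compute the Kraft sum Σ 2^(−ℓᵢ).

With common denominator 2^4 = 16: Σ 2^(−ℓᵢ) = 1/16 + 2/16 + 1/16 + 1/16 + 2/16 + 2/16 + 4/16 + 2/16 + 1/16 = 16/16 = 1.

1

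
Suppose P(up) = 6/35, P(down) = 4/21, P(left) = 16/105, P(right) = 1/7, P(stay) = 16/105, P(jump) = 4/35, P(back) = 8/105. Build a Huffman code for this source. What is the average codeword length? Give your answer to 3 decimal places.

Repeatedly combine the two least-probable nodes; the expected code length is the sum of the merged weights.
merge 8/105 + 4/35 → 4/21
merge 1/7 + 16/105 → 31/105
merge 16/105 + 6/35 → 34/105
merge 4/21 + 4/21 → 8/21
merge 31/105 + 34/105 → 13/21
merge 8/21 + 13/21 → 1
L = 4/21 + 31/105 + 34/105 + 8/21 + 13/21 + 1 = 59/21 ≈ 2.810 bits/symbol.

2.810 bits/symbol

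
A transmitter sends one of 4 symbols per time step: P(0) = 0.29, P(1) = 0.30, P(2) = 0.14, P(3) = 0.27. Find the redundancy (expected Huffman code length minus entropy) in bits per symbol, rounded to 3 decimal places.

0.054 bits

Entropy H = −Σ p log₂ p ≈ 1.9461 bits.
Huffman merges: 7/50+27/100→41/100; 29/100+3/10→59/100; 41/100+59/100→1. L = 2 ≈ 2.0000.
L − H = 2.0000 − 1.9461 = 0.054 bits.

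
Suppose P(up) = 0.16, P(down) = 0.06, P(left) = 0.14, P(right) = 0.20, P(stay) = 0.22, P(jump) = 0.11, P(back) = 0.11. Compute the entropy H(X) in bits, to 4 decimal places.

H = −Σ pᵢ log₂ pᵢ.
−0.16·log₂(0.16) = 0.4230
−0.06·log₂(0.06) = 0.2435
−0.14·log₂(0.14) = 0.3971
−0.20·log₂(0.20) = 0.4644
−0.22·log₂(0.22) = 0.4806
−0.11·log₂(0.11) = 0.3503
−0.11·log₂(0.11) = 0.3503
Sum ≈ 2.7092 → 2.7092 bits.

2.7092 bits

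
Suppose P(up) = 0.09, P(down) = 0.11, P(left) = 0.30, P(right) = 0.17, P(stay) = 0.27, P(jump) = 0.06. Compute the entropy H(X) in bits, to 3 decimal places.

2.372 bits

H = −Σ pᵢ log₂ pᵢ.
−0.09·log₂(0.09) = 0.3127
−0.11·log₂(0.11) = 0.3503
−0.30·log₂(0.30) = 0.5211
−0.17·log₂(0.17) = 0.4346
−0.27·log₂(0.27) = 0.5100
−0.06·log₂(0.06) = 0.2435
Sum ≈ 2.3722 → 2.372 bits.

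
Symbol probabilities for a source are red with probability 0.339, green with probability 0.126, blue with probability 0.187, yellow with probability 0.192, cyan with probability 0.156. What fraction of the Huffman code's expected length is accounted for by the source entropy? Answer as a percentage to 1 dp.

97.9%

Entropy H = −Σ p log₂ p ≈ 2.2332 bits.
Huffman merges: 63/500+39/250→141/500; 187/1000+24/125→379/1000; 141/500+339/1000→621/1000; 379/1000+621/1000→1. L = 1141/500 ≈ 2.2820.
Efficiency = H/L = 2.2332/2.2820 = 97.9%.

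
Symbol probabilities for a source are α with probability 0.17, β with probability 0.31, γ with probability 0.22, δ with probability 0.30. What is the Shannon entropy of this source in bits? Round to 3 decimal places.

H = −Σ pᵢ log₂ pᵢ.
−0.17·log₂(0.17) = 0.4346
−0.31·log₂(0.31) = 0.5238
−0.22·log₂(0.22) = 0.4806
−0.30·log₂(0.30) = 0.5211
Sum ≈ 1.9600 → 1.960 bits.

1.960 bits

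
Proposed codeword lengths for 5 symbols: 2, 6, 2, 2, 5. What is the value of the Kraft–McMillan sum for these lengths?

0.796875

With common denominator 2^6 = 64: Σ 2^(−ℓᵢ) = 16/64 + 1/64 + 16/64 + 16/64 + 2/64 = 51/64 = 0.796875.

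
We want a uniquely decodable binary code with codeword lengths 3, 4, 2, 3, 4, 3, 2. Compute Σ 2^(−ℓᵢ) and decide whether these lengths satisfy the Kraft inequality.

1; yes

With common denominator 2^4 = 16: Σ 2^(−ℓᵢ) = 2/16 + 1/16 + 4/16 + 2/16 + 1/16 + 2/16 + 4/16 = 16/16 = 1.
Kraft's inequality requires Σ ≤ 1; here Σ = 1 ≤ 1, so such a prefix code exists.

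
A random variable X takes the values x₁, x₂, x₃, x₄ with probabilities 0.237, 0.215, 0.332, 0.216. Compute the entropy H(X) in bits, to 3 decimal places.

1.975 bits

H = −Σ pᵢ log₂ pᵢ.
−0.237·log₂(0.237) = 0.4923
−0.215·log₂(0.215) = 0.4768
−0.332·log₂(0.332) = 0.5281
−0.216·log₂(0.216) = 0.4776
Sum ≈ 1.9747 → 1.975 bits.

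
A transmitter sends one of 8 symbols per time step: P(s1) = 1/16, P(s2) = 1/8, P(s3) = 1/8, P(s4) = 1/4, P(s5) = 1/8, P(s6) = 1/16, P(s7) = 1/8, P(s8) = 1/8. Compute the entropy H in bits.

Each probability is a power of 1/2, so log₂(1/p) is an integer.
H = Σ p·log₂(1/p) = 1/16·4 + 1/8·3 + 1/8·3 + 1/4·2 + 1/8·3 + 1/16·4 + 1/8·3 + 1/8·3 = 2.875 bits.

2.875 bits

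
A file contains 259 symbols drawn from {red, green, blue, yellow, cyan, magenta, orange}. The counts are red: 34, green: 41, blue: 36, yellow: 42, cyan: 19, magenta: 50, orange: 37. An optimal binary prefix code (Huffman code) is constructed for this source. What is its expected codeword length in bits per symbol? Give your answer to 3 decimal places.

2.807 bits/symbol

Probabilities are the counts divided by 259.
Repeatedly combine the two least-probable nodes; the expected code length is the sum of the merged weights.
merge 19/259 + 34/259 → 53/259
merge 36/259 + 1/7 → 73/259
merge 41/259 + 6/37 → 83/259
merge 50/259 + 53/259 → 103/259
merge 73/259 + 83/259 → 156/259
merge 103/259 + 156/259 → 1
L = 53/259 + 73/259 + 83/259 + 103/259 + 156/259 + 1 = 727/259 ≈ 2.807 bits/symbol.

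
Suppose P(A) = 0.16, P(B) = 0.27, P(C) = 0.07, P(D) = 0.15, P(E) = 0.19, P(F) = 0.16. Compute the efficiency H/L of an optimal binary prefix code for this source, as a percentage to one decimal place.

98.0%

Entropy H = −Σ p log₂ p ≈ 2.4904 bits.
Huffman merges: 7/100+3/20→11/50; 4/25+4/25→8/25; 19/100+11/50→41/100; 27/100+8/25→59/100; 41/100+59/100→1. L = 127/50 ≈ 2.5400.
Efficiency = H/L = 2.4904/2.5400 = 98.0%.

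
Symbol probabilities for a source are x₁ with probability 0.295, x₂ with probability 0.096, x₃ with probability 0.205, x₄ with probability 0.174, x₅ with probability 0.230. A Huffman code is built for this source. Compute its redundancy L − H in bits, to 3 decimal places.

Entropy H = −Σ p log₂ p ≈ 2.2395 bits.
Huffman merges: 12/125+87/500→27/100; 41/200+23/100→87/200; 27/100+59/200→113/200; 87/200+113/200→1. L = 227/100 ≈ 2.2700.
L − H = 2.2700 − 2.2395 = 0.031 bits.

0.031 bits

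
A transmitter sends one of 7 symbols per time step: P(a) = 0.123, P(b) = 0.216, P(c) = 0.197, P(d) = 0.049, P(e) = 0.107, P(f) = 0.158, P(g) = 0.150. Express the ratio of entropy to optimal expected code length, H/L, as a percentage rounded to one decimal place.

98.4%

Entropy H = −Σ p log₂ p ≈ 2.7005 bits.
Huffman merges: 49/1000+107/1000→39/250; 123/1000+3/20→273/1000; 39/250+79/500→157/500; 197/1000+27/125→413/1000; 273/1000+157/500→587/1000; 413/1000+587/1000→1. L = 2743/1000 ≈ 2.7430.
Efficiency = H/L = 2.7005/2.7430 = 98.4%.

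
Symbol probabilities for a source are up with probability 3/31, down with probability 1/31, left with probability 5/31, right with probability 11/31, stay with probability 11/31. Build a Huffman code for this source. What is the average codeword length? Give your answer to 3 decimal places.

Repeatedly combine the two least-probable nodes; the expected code length is the sum of the merged weights.
merge 1/31 + 3/31 → 4/31
merge 4/31 + 5/31 → 9/31
merge 9/31 + 11/31 → 20/31
merge 11/31 + 20/31 → 1
L = 4/31 + 9/31 + 20/31 + 1 = 64/31 ≈ 2.065 bits/symbol.

2.065 bits/symbol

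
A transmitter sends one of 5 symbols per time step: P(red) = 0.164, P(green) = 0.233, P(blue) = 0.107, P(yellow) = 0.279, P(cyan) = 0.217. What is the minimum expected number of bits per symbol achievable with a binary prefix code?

Repeatedly combine the two least-probable nodes; the expected code length is the sum of the merged weights.
merge 107/1000 + 41/250 → 271/1000
merge 217/1000 + 233/1000 → 9/20
merge 271/1000 + 279/1000 → 11/20
merge 9/20 + 11/20 → 1
L = 271/1000 + 9/20 + 11/20 + 1 = 2271/1000 = 2.271 bits/symbol.

2.271 bits/symbol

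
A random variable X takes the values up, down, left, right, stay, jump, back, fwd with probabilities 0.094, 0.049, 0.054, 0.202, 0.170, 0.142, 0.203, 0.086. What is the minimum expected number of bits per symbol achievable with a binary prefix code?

Repeatedly combine the two least-probable nodes; the expected code length is the sum of the merged weights.
merge 49/1000 + 27/500 → 103/1000
merge 43/500 + 47/500 → 9/50
merge 103/1000 + 71/500 → 49/200
merge 17/100 + 9/50 → 7/20
merge 101/500 + 203/1000 → 81/200
merge 49/200 + 7/20 → 119/200
merge 81/200 + 119/200 → 1
L = 103/1000 + 9/50 + 49/200 + 7/20 + 81/200 + 119/200 + 1 = 1439/500 = 2.878 bits/symbol.

2.878 bits/symbol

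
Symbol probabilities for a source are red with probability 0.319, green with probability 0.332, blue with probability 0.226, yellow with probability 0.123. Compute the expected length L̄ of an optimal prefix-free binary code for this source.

Repeatedly combine the two least-probable nodes; the expected code length is the sum of the merged weights.
merge 123/1000 + 113/500 → 349/1000
merge 319/1000 + 83/250 → 651/1000
merge 349/1000 + 651/1000 → 1
L = 349/1000 + 651/1000 + 1 = 2 bits/symbol.

2 bits/symbol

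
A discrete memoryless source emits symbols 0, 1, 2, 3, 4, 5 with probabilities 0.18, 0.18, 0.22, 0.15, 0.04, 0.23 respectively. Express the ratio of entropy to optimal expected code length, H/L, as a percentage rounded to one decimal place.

Entropy H = −Σ p log₂ p ≈ 2.4552 bits.
Huffman merges: 1/25+3/20→19/100; 9/50+9/50→9/25; 19/100+11/50→41/100; 23/100+9/25→59/100; 41/100+59/100→1. L = 51/20 ≈ 2.5500.
Efficiency = H/L = 2.4552/2.5500 = 96.3%.

96.3%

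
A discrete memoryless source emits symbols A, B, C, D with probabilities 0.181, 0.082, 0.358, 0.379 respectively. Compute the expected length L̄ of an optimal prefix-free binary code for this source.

1.884 bits/symbol

Repeatedly combine the two least-probable nodes; the expected code length is the sum of the merged weights.
merge 41/500 + 181/1000 → 263/1000
merge 263/1000 + 179/500 → 621/1000
merge 379/1000 + 621/1000 → 1
L = 263/1000 + 621/1000 + 1 = 471/250 = 1.884 bits/symbol.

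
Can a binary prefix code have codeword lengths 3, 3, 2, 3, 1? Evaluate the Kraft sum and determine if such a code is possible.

With common denominator 2^3 = 8: Σ 2^(−ℓᵢ) = 1/8 + 1/8 + 2/8 + 1/8 + 4/8 = 9/8 = 1.125.
Kraft's inequality requires Σ ≤ 1; here Σ = 1.125 > 1, so no such prefix code exists.

1.125; no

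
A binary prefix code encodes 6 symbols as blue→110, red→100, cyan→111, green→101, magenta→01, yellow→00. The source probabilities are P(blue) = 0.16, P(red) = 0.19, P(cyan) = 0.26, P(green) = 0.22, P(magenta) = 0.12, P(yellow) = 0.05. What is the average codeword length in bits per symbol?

L̄ = Σ pᵢ·ℓᵢ = 0.16·3 + 0.19·3 + 0.26·3 + 0.22·3 + 0.12·2 + 0.05·2 = 2.83 bits/symbol.

2.83 bits/symbol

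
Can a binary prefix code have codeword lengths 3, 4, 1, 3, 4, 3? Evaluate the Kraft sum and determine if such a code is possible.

1; yes

With common denominator 2^4 = 16: Σ 2^(−ℓᵢ) = 2/16 + 1/16 + 8/16 + 2/16 + 1/16 + 2/16 = 16/16 = 1.
Kraft's inequality requires Σ ≤ 1; here Σ = 1 ≤ 1, so such a prefix code exists.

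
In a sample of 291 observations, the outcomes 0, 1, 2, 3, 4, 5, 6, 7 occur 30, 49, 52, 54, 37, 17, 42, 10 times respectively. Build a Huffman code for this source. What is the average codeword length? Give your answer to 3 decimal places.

Probabilities are the counts divided by 291.
Repeatedly combine the two least-probable nodes; the expected code length is the sum of the merged weights.
merge 10/291 + 17/291 → 9/97
merge 9/97 + 10/97 → 19/97
merge 37/291 + 14/97 → 79/291
merge 49/291 + 52/291 → 101/291
merge 18/97 + 19/97 → 37/97
merge 79/291 + 101/291 → 60/97
merge 37/97 + 60/97 → 1
L = 9/97 + 19/97 + 79/291 + 101/291 + 37/97 + 60/97 + 1 = 282/97 ≈ 2.907 bits/symbol.

2.907 bits/symbol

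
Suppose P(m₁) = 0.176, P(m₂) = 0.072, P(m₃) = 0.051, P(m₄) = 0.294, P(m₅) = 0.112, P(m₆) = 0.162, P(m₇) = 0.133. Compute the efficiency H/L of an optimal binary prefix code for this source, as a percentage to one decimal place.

Entropy H = −Σ p log₂ p ≈ 2.6189 bits.
Huffman merges: 51/1000+9/125→123/1000; 14/125+123/1000→47/200; 133/1000+81/500→59/200; 22/125+47/200→411/1000; 147/500+59/200→589/1000; 411/1000+589/1000→1. L = 2653/1000 ≈ 2.6530.
Efficiency = H/L = 2.6189/2.6530 = 98.7%.

98.7%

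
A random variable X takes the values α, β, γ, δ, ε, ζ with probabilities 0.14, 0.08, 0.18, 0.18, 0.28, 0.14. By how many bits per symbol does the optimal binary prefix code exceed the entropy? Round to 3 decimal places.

Entropy H = −Σ p log₂ p ≈ 2.4906 bits.
Huffman merges: 2/25+7/50→11/50; 7/50+9/50→8/25; 9/50+11/50→2/5; 7/25+8/25→3/5; 2/5+3/5→1. L = 127/50 ≈ 2.5400.
L − H = 2.5400 − 2.4906 = 0.049 bits.

0.049 bits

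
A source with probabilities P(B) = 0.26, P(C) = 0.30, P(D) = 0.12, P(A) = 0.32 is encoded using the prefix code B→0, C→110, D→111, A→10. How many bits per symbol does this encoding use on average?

2.16 bits/symbol

L̄ = Σ pᵢ·ℓᵢ = 0.26·1 + 0.30·3 + 0.12·3 + 0.32·2 = 2.16 bits/symbol.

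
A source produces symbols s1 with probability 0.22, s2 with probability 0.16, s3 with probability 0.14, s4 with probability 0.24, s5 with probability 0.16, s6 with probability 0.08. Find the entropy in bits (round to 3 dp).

H = −Σ pᵢ log₂ pᵢ.
−0.22·log₂(0.22) = 0.4806
−0.16·log₂(0.16) = 0.4230
−0.14·log₂(0.14) = 0.3971
−0.24·log₂(0.24) = 0.4941
−0.16·log₂(0.16) = 0.4230
−0.08·log₂(0.08) = 0.2915
Sum ≈ 2.5094 → 2.509 bits.

2.509 bits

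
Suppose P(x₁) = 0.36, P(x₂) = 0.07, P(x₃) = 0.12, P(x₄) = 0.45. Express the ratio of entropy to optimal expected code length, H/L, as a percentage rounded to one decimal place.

96.8%

Entropy H = −Σ p log₂ p ≈ 1.6846 bits.
Huffman merges: 7/100+3/25→19/100; 19/100+9/25→11/20; 9/20+11/20→1. L = 87/50 ≈ 1.7400.
Efficiency = H/L = 1.6846/1.7400 = 96.8%.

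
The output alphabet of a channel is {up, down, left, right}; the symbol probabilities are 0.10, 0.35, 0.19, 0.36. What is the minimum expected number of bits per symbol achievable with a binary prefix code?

Repeatedly combine the two least-probable nodes; the expected code length is the sum of the merged weights.
merge 1/10 + 19/100 → 29/100
merge 29/100 + 7/20 → 16/25
merge 9/25 + 16/25 → 1
L = 29/100 + 16/25 + 1 = 193/100 = 1.93 bits/symbol.

1.93 bits/symbol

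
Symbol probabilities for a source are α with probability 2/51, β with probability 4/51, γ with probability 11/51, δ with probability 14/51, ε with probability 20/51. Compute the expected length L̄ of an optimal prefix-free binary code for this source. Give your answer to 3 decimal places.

Repeatedly combine the two least-probable nodes; the expected code length is the sum of the merged weights.
merge 2/51 + 4/51 → 2/17
merge 2/17 + 11/51 → 1/3
merge 14/51 + 1/3 → 31/51
merge 20/51 + 31/51 → 1
L = 2/17 + 1/3 + 31/51 + 1 = 35/17 ≈ 2.059 bits/symbol.

2.059 bits/symbol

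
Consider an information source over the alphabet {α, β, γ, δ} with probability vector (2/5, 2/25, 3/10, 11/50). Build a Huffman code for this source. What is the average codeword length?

Repeatedly combine the two least-probable nodes; the expected code length is the sum of the merged weights.
merge 2/25 + 11/50 → 3/10
merge 3/10 + 3/10 → 3/5
merge 2/5 + 3/5 → 1
L = 3/10 + 3/5 + 1 = 19/10 = 1.9 bits/symbol.

1.9 bits/symbol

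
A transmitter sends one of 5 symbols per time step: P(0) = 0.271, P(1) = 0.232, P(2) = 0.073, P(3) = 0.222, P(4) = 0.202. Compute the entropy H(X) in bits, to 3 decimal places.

H = −Σ pᵢ log₂ pᵢ.
−0.271·log₂(0.271) = 0.5105
−0.232·log₂(0.232) = 0.4890
−0.073·log₂(0.073) = 0.2756
−0.222·log₂(0.222) = 0.4820
−0.202·log₂(0.202) = 0.4661
Sum ≈ 2.2233 → 2.223 bits.

2.223 bits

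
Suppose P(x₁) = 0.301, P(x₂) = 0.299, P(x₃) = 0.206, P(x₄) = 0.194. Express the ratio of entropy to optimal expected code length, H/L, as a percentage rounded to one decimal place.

Entropy H = −Σ p log₂ p ≈ 1.9707 bits.
Huffman merges: 97/500+103/500→2/5; 299/1000+301/1000→3/5; 2/5+3/5→1. L = 2 ≈ 2.0000.
Efficiency = H/L = 1.9707/2.0000 = 98.5%.

98.5%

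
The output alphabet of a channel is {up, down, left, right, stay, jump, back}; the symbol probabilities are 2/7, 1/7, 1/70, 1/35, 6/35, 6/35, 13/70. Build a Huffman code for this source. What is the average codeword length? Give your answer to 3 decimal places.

Repeatedly combine the two least-probable nodes; the expected code length is the sum of the merged weights.
merge 1/70 + 1/35 → 3/70
merge 3/70 + 1/7 → 13/70
merge 6/35 + 6/35 → 12/35
merge 13/70 + 13/70 → 13/35
merge 2/7 + 12/35 → 22/35
merge 13/35 + 22/35 → 1
L = 3/70 + 13/70 + 12/35 + 13/35 + 22/35 + 1 = 18/7 ≈ 2.571 bits/symbol.

2.571 bits/symbol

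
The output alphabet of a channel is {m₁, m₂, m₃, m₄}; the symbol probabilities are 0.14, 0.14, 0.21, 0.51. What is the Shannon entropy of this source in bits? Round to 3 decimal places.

1.762 bits

H = −Σ pᵢ log₂ pᵢ.
−0.14·log₂(0.14) = 0.3971
−0.14·log₂(0.14) = 0.3971
−0.21·log₂(0.21) = 0.4728
−0.51·log₂(0.51) = 0.4954
Sum ≈ 1.7625 → 1.762 bits.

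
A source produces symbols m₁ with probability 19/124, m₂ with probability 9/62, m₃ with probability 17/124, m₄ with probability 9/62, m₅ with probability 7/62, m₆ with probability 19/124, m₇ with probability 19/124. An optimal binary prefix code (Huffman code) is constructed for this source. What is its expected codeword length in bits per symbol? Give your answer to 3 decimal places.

2.847 bits/symbol

Repeatedly combine the two least-probable nodes; the expected code length is the sum of the merged weights.
merge 7/62 + 17/124 → 1/4
merge 9/62 + 9/62 → 9/31
merge 19/124 + 19/124 → 19/62
merge 19/124 + 1/4 → 25/62
merge 9/31 + 19/62 → 37/62
merge 25/62 + 37/62 → 1
L = 1/4 + 9/31 + 19/62 + 25/62 + 37/62 + 1 = 353/124 ≈ 2.847 bits/symbol.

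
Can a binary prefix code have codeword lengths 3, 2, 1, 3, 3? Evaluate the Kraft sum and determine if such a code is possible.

With common denominator 2^3 = 8: Σ 2^(−ℓᵢ) = 1/8 + 2/8 + 4/8 + 1/8 + 1/8 = 9/8 = 1.125.
Kraft's inequality requires Σ ≤ 1; here Σ = 1.125 > 1, so no such prefix code exists.

1.125; no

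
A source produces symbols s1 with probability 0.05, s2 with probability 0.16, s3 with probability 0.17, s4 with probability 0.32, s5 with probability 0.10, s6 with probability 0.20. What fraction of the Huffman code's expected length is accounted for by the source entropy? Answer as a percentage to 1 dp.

97.4%

Entropy H = −Σ p log₂ p ≈ 2.3963 bits.
Huffman merges: 1/20+1/10→3/20; 3/20+4/25→31/100; 17/100+1/5→37/100; 31/100+8/25→63/100; 37/100+63/100→1. L = 123/50 ≈ 2.4600.
Efficiency = H/L = 2.3963/2.4600 = 97.4%.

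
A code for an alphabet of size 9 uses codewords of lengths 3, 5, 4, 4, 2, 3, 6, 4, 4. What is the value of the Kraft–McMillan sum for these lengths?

0.796875

With common denominator 2^6 = 64: Σ 2^(−ℓᵢ) = 8/64 + 2/64 + 4/64 + 4/64 + 16/64 + 8/64 + 1/64 + 4/64 + 4/64 = 51/64 = 0.796875.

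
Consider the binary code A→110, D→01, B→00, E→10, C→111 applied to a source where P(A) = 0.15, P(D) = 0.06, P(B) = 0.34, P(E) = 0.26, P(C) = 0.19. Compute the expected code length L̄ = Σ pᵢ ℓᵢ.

L̄ = Σ pᵢ·ℓᵢ = 0.15·3 + 0.06·2 + 0.34·2 + 0.26·2 + 0.19·3 = 2.34 bits/symbol.

2.34 bits/symbol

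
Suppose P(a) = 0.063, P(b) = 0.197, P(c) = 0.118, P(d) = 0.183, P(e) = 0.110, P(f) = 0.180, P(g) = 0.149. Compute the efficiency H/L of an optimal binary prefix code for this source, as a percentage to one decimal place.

Entropy H = −Σ p log₂ p ≈ 2.7300 bits.
Huffman merges: 63/1000+11/100→173/1000; 59/500+149/1000→267/1000; 173/1000+9/50→353/1000; 183/1000+197/1000→19/50; 267/1000+353/1000→31/50; 19/50+31/50→1. L = 2793/1000 ≈ 2.7930.
Efficiency = H/L = 2.7300/2.7930 = 97.7%.

97.7%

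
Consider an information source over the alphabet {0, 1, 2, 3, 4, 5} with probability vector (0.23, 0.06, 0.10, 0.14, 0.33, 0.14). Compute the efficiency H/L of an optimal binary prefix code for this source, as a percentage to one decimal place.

Entropy H = −Σ p log₂ p ≈ 2.3854 bits.
Huffman merges: 3/50+1/10→4/25; 7/50+7/50→7/25; 4/25+23/100→39/100; 7/25+33/100→61/100; 39/100+61/100→1. L = 61/25 ≈ 2.4400.
Efficiency = H/L = 2.3854/2.4400 = 97.8%.

97.8%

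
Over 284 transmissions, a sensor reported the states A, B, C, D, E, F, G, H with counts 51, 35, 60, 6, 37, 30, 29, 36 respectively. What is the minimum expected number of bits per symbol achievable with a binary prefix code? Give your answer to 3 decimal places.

Probabilities are the counts divided by 284.
Repeatedly combine the two least-probable nodes; the expected code length is the sum of the merged weights.
merge 3/142 + 29/284 → 35/284
merge 15/142 + 35/284 → 65/284
merge 35/284 + 9/71 → 1/4
merge 37/284 + 51/284 → 22/71
merge 15/71 + 65/284 → 125/284
merge 1/4 + 22/71 → 159/284
merge 125/284 + 159/284 → 1
L = 35/284 + 65/284 + 1/4 + 22/71 + 125/284 + 159/284 + 1 = 827/284 ≈ 2.912 bits/symbol.

2.912 bits/symbol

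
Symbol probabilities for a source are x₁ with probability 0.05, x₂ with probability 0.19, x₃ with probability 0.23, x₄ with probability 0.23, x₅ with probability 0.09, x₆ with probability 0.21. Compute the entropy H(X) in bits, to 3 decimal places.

2.432 bits

H = −Σ pᵢ log₂ pᵢ.
−0.05·log₂(0.05) = 0.2161
−0.19·log₂(0.19) = 0.4552
−0.23·log₂(0.23) = 0.4877
−0.23·log₂(0.23) = 0.4877
−0.09·log₂(0.09) = 0.3127
−0.21·log₂(0.21) = 0.4728
Sum ≈ 2.4321 → 2.432 bits.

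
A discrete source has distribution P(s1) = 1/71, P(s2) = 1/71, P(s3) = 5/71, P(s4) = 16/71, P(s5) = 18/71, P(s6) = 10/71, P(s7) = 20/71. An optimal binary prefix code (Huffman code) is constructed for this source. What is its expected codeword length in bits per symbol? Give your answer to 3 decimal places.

2.366 bits/symbol

Repeatedly combine the two least-probable nodes; the expected code length is the sum of the merged weights.
merge 1/71 + 1/71 → 2/71
merge 2/71 + 5/71 → 7/71
merge 7/71 + 10/71 → 17/71
merge 16/71 + 17/71 → 33/71
merge 18/71 + 20/71 → 38/71
merge 33/71 + 38/71 → 1
L = 2/71 + 7/71 + 17/71 + 33/71 + 38/71 + 1 = 168/71 ≈ 2.366 bits/symbol.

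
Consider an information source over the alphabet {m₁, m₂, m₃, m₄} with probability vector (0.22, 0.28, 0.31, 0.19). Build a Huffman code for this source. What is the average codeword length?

Repeatedly combine the two least-probable nodes; the expected code length is the sum of the merged weights.
merge 19/100 + 11/50 → 41/100
merge 7/25 + 31/100 → 59/100
merge 41/100 + 59/100 → 1
L = 41/100 + 59/100 + 1 = 2 bits/symbol.

2 bits/symbol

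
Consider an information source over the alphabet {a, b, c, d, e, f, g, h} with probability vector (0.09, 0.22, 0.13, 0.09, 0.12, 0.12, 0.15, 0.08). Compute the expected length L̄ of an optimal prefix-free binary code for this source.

Repeatedly combine the two least-probable nodes; the expected code length is the sum of the merged weights.
merge 2/25 + 9/100 → 17/100
merge 9/100 + 3/25 → 21/100
merge 3/25 + 13/100 → 1/4
merge 3/20 + 17/100 → 8/25
merge 21/100 + 11/50 → 43/100
merge 1/4 + 8/25 → 57/100
merge 43/100 + 57/100 → 1
L = 17/100 + 21/100 + 1/4 + 8/25 + 43/100 + 57/100 + 1 = 59/20 = 2.95 bits/symbol.

2.95 bits/symbol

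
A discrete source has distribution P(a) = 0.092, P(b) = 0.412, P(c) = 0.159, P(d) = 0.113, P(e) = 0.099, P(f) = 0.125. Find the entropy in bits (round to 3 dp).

2.326 bits

H = −Σ pᵢ log₂ pᵢ.
−0.092·log₂(0.092) = 0.3167
−0.412·log₂(0.412) = 0.5271
−0.159·log₂(0.159) = 0.4218
−0.113·log₂(0.113) = 0.3555
−0.099·log₂(0.099) = 0.3303
−0.125·log₂(0.125) = 0.3750
Sum ≈ 2.3263 → 2.326 bits.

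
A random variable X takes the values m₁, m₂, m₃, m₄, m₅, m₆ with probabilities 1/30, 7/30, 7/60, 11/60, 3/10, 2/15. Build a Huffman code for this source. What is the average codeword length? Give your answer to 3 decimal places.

Repeatedly combine the two least-probable nodes; the expected code length is the sum of the merged weights.
merge 1/30 + 7/60 → 3/20
merge 2/15 + 3/20 → 17/60
merge 11/60 + 7/30 → 5/12
merge 17/60 + 3/10 → 7/12
merge 5/12 + 7/12 → 1
L = 3/20 + 17/60 + 5/12 + 7/12 + 1 = 73/30 ≈ 2.433 bits/symbol.

2.433 bits/symbol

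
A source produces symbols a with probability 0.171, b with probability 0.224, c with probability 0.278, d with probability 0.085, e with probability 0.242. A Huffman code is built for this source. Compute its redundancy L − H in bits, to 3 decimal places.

0.026 bits

Entropy H = −Σ p log₂ p ≈ 2.2303 bits.
Huffman merges: 17/200+171/1000→32/125; 28/125+121/500→233/500; 32/125+139/500→267/500; 233/500+267/500→1. L = 282/125 ≈ 2.2560.
L − H = 2.2560 − 2.2303 = 0.026 bits.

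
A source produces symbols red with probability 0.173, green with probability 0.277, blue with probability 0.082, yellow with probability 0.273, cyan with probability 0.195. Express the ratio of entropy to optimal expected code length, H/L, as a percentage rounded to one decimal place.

Entropy H = −Σ p log₂ p ≈ 2.2180 bits.
Huffman merges: 41/500+173/1000→51/200; 39/200+51/200→9/20; 273/1000+277/1000→11/20; 9/20+11/20→1. L = 451/200 ≈ 2.2550.
Efficiency = H/L = 2.2180/2.2550 = 98.4%.

98.4%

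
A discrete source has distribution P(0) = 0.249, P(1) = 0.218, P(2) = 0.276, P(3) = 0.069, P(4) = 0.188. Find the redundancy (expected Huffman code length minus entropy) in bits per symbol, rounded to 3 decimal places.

0.046 bits

Entropy H = −Σ p log₂ p ≈ 2.2106 bits.
Huffman merges: 69/1000+47/250→257/1000; 109/500+249/1000→467/1000; 257/1000+69/250→533/1000; 467/1000+533/1000→1. L = 2257/1000 ≈ 2.2570.
L − H = 2.2570 − 2.2106 = 0.046 bits.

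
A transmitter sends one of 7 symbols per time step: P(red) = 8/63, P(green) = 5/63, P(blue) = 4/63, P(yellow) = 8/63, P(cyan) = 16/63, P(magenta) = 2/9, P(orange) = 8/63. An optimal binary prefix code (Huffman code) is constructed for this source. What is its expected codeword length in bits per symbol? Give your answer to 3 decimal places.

Repeatedly combine the two least-probable nodes; the expected code length is the sum of the merged weights.
merge 4/63 + 5/63 → 1/7
merge 8/63 + 8/63 → 16/63
merge 8/63 + 1/7 → 17/63
merge 2/9 + 16/63 → 10/21
merge 16/63 + 17/63 → 11/21
merge 10/21 + 11/21 → 1
L = 1/7 + 16/63 + 17/63 + 10/21 + 11/21 + 1 = 8/3 ≈ 2.667 bits/symbol.

2.667 bits/symbol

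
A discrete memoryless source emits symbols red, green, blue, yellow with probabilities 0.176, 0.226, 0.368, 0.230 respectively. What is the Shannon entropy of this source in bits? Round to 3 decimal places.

1.944 bits

H = −Σ pᵢ log₂ pᵢ.
−0.176·log₂(0.176) = 0.4411
−0.226·log₂(0.226) = 0.4849
−0.368·log₂(0.368) = 0.5307
−0.230·log₂(0.230) = 0.4877
Sum ≈ 1.9444 → 1.944 bits.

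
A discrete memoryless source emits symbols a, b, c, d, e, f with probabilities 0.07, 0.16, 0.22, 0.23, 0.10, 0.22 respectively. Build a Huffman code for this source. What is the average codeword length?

2.5 bits/symbol

Repeatedly combine the two least-probable nodes; the expected code length is the sum of the merged weights.
merge 7/100 + 1/10 → 17/100
merge 4/25 + 17/100 → 33/100
merge 11/50 + 11/50 → 11/25
merge 23/100 + 33/100 → 14/25
merge 11/25 + 14/25 → 1
L = 17/100 + 33/100 + 11/25 + 14/25 + 1 = 5/2 = 2.5 bits/symbol.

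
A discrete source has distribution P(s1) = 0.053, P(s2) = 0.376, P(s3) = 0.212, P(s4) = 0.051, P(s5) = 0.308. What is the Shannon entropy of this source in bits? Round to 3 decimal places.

H = −Σ pᵢ log₂ pᵢ.
−0.053·log₂(0.053) = 0.2246
−0.376·log₂(0.376) = 0.5306
−0.212·log₂(0.212) = 0.4744
−0.051·log₂(0.051) = 0.2190
−0.308·log₂(0.308) = 0.5233
Sum ≈ 1.9719 → 1.972 bits.

1.972 bits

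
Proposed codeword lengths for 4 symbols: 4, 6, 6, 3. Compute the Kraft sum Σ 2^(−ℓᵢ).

With common denominator 2^6 = 64: Σ 2^(−ℓᵢ) = 4/64 + 1/64 + 1/64 + 8/64 = 14/64 = 0.21875.

0.21875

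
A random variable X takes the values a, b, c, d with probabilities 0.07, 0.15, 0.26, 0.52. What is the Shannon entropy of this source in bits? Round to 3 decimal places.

H = −Σ pᵢ log₂ pᵢ.
−0.07·log₂(0.07) = 0.2686
−0.15·log₂(0.15) = 0.4105
−0.26·log₂(0.26) = 0.5053
−0.52·log₂(0.52) = 0.4906
Sum ≈ 1.6750 → 1.675 bits.

1.675 bits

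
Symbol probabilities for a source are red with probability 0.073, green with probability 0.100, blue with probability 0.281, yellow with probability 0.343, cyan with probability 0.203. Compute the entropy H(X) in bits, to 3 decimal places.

H = −Σ pᵢ log₂ pᵢ.
−0.073·log₂(0.073) = 0.2756
−0.100·log₂(0.100) = 0.3322
−0.281·log₂(0.281) = 0.5146
−0.343·log₂(0.343) = 0.5295
−0.203·log₂(0.203) = 0.4670
Sum ≈ 2.1189 → 2.119 bits.

2.119 bits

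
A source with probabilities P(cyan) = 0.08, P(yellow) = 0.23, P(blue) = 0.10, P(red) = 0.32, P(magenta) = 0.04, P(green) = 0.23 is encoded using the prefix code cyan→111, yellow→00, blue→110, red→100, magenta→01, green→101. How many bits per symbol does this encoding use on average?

L̄ = Σ pᵢ·ℓᵢ = 0.08·3 + 0.23·2 + 0.10·3 + 0.32·3 + 0.04·2 + 0.23·3 = 2.73 bits/symbol.

2.73 bits/symbol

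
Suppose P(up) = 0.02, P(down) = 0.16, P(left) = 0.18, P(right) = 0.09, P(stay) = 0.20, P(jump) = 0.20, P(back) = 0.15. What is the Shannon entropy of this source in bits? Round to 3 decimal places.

2.633 bits

H = −Σ pᵢ log₂ pᵢ.
−0.02·log₂(0.02) = 0.1129
−0.16·log₂(0.16) = 0.4230
−0.18·log₂(0.18) = 0.4453
−0.09·log₂(0.09) = 0.3127
−0.20·log₂(0.20) = 0.4644
−0.20·log₂(0.20) = 0.4644
−0.15·log₂(0.15) = 0.4105
Sum ≈ 2.6332 → 2.633 bits.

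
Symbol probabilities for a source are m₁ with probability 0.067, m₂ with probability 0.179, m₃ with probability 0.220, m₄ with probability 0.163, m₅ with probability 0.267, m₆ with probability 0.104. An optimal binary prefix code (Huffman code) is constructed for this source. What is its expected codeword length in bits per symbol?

2.505 bits/symbol

Repeatedly combine the two least-probable nodes; the expected code length is the sum of the merged weights.
merge 67/1000 + 13/125 → 171/1000
merge 163/1000 + 171/1000 → 167/500
merge 179/1000 + 11/50 → 399/1000
merge 267/1000 + 167/500 → 601/1000
merge 399/1000 + 601/1000 → 1
L = 171/1000 + 167/500 + 399/1000 + 601/1000 + 1 = 501/200 = 2.505 bits/symbol.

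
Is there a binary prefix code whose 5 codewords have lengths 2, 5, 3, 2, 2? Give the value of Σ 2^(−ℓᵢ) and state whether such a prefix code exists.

With common denominator 2^5 = 32: Σ 2^(−ℓᵢ) = 8/32 + 1/32 + 4/32 + 8/32 + 8/32 = 29/32 = 0.90625.
Kraft's inequality requires Σ ≤ 1; here Σ = 0.90625 ≤ 1, so such a prefix code exists.

0.90625; yes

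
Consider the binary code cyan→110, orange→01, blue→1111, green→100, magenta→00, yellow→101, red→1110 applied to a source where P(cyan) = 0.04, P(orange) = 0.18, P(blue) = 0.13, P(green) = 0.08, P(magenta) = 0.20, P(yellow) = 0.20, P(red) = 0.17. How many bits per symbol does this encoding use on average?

L̄ = Σ pᵢ·ℓᵢ = 0.04·3 + 0.18·2 + 0.13·4 + 0.08·3 + 0.20·2 + 0.20·3 + 0.17·4 = 2.92 bits/symbol.

2.92 bits/symbol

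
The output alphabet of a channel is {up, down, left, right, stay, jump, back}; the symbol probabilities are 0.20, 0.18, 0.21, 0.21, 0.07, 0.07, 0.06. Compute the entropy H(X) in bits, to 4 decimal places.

2.6360 bits

H = −Σ pᵢ log₂ pᵢ.
−0.20·log₂(0.20) = 0.4644
−0.18·log₂(0.18) = 0.4453
−0.21·log₂(0.21) = 0.4728
−0.21·log₂(0.21) = 0.4728
−0.07·log₂(0.07) = 0.2686
−0.07·log₂(0.07) = 0.2686
−0.06·log₂(0.06) = 0.2435
Sum ≈ 2.6360 → 2.6360 bits.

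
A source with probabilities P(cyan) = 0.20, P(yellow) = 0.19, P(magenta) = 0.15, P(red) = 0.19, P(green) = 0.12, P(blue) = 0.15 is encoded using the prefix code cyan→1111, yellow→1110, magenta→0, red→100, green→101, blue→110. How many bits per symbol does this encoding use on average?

3.09 bits/symbol

L̄ = Σ pᵢ·ℓᵢ = 0.20·4 + 0.19·4 + 0.15·1 + 0.19·3 + 0.12·3 + 0.15·3 = 3.09 bits/symbol.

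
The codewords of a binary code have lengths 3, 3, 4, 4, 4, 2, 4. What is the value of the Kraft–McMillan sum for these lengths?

With common denominator 2^4 = 16: Σ 2^(−ℓᵢ) = 2/16 + 2/16 + 1/16 + 1/16 + 1/16 + 4/16 + 1/16 = 12/16 = 0.75.

0.75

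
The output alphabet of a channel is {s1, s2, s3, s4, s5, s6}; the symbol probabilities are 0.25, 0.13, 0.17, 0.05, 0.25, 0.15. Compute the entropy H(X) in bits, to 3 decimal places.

H = −Σ pᵢ log₂ pᵢ.
−0.25·log₂(0.25) = 0.5000
−0.13·log₂(0.13) = 0.3826
−0.17·log₂(0.17) = 0.4346
−0.05·log₂(0.05) = 0.2161
−0.25·log₂(0.25) = 0.5000
−0.15·log₂(0.15) = 0.4105
Sum ≈ 2.4439 → 2.444 bits.

2.444 bits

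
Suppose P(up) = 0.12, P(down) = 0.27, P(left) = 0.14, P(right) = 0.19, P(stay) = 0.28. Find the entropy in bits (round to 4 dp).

H = −Σ pᵢ log₂ pᵢ.
−0.12·log₂(0.12) = 0.3671
−0.27·log₂(0.27) = 0.5100
−0.14·log₂(0.14) = 0.3971
−0.19·log₂(0.19) = 0.4552
−0.28·log₂(0.28) = 0.5142
Sum ≈ 2.2436 → 2.2436 bits.

2.2436 bits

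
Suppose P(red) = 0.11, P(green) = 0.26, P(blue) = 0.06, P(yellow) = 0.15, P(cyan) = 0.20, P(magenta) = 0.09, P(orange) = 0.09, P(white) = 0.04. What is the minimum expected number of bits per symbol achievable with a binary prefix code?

2.82 bits/symbol

Repeatedly combine the two least-probable nodes; the expected code length is the sum of the merged weights.
merge 1/25 + 3/50 → 1/10
merge 9/100 + 9/100 → 9/50
merge 1/10 + 11/100 → 21/100
merge 3/20 + 9/50 → 33/100
merge 1/5 + 21/100 → 41/100
merge 13/50 + 33/100 → 59/100
merge 41/100 + 59/100 → 1
L = 1/10 + 9/50 + 21/100 + 33/100 + 41/100 + 59/100 + 1 = 141/50 = 2.82 bits/symbol.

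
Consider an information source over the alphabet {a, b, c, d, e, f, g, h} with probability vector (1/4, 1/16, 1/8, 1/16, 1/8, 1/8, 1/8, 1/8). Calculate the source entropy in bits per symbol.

2.875 bits

Each probability is a power of 1/2, so log₂(1/p) is an integer.
H = Σ p·log₂(1/p) = 1/4·2 + 1/16·4 + 1/8·3 + 1/16·4 + 1/8·3 + 1/8·3 + 1/8·3 + 1/8·3 = 2.875 bits.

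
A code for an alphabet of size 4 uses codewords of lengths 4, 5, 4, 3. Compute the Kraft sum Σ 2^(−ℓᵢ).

With common denominator 2^5 = 32: Σ 2^(−ℓᵢ) = 2/32 + 1/32 + 2/32 + 4/32 = 9/32 = 0.28125.

0.28125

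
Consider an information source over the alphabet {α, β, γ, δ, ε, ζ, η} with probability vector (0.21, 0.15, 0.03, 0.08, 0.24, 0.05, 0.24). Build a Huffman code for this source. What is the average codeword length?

Repeatedly combine the two least-probable nodes; the expected code length is the sum of the merged weights.
merge 3/100 + 1/20 → 2/25
merge 2/25 + 2/25 → 4/25
merge 3/20 + 4/25 → 31/100
merge 21/100 + 6/25 → 9/20
merge 6/25 + 31/100 → 11/20
merge 9/20 + 11/20 → 1
L = 2/25 + 4/25 + 31/100 + 9/20 + 11/20 + 1 = 51/20 = 2.55 bits/symbol.

2.55 bits/symbol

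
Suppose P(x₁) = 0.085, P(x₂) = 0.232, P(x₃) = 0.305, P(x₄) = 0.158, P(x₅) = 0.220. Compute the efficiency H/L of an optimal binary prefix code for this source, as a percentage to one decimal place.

Entropy H = −Σ p log₂ p ≈ 2.2150 bits.
Huffman merges: 17/200+79/500→243/1000; 11/50+29/125→113/250; 243/1000+61/200→137/250; 113/250+137/250→1. L = 2243/1000 ≈ 2.2430.
Efficiency = H/L = 2.2150/2.2430 = 98.8%.

98.8%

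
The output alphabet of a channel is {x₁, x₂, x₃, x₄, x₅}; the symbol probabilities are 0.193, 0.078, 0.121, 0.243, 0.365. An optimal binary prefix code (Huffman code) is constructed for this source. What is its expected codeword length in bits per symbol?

2.199 bits/symbol

Repeatedly combine the two least-probable nodes; the expected code length is the sum of the merged weights.
merge 39/500 + 121/1000 → 199/1000
merge 193/1000 + 199/1000 → 49/125
merge 243/1000 + 73/200 → 76/125
merge 49/125 + 76/125 → 1
L = 199/1000 + 49/125 + 76/125 + 1 = 2199/1000 = 2.199 bits/symbol.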